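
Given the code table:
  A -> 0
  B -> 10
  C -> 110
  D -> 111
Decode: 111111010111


Decoding:
111 -> D
111 -> D
0 -> A
10 -> B
111 -> D


Result: DDABD


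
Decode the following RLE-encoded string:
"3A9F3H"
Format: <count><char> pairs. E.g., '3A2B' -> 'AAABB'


Expanding each <count><char> pair:
  3A -> 'AAA'
  9F -> 'FFFFFFFFF'
  3H -> 'HHH'

Decoded = AAAFFFFFFFFFHHH


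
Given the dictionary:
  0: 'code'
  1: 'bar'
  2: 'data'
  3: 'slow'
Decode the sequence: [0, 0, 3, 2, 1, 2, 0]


Look up each index in the dictionary:
  0 -> 'code'
  0 -> 'code'
  3 -> 'slow'
  2 -> 'data'
  1 -> 'bar'
  2 -> 'data'
  0 -> 'code'

Decoded: "code code slow data bar data code"


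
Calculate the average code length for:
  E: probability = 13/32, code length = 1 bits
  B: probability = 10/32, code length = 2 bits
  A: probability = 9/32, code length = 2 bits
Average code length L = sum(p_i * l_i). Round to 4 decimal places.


Weighted contributions p_i * l_i:
  E: (13/32) * 1 = 13/32
  B: (10/32) * 2 = 20/32
  A: (9/32) * 2 = 18/32
Sum = (13 + 20 + 18)/32 = 51/32

L = 51/32 = 1.5938 bits/symbol


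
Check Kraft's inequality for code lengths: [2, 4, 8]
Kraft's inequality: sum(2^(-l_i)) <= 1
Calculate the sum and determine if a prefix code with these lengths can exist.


Sum = 2^(-2) + 2^(-4) + 2^(-8)
    = 0.25 + 0.0625 + 0.00390625
    = 81/256 = 0.31640625
Since 0.31640625 <= 1, Kraft's inequality IS satisfied.
A prefix code with these lengths CAN exist.

Kraft sum = 0.31640625. Satisfied.


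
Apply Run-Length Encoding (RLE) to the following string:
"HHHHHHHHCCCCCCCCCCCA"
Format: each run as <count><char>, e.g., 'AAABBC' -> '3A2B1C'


Scanning runs left to right:
  i=0: run of 'H' x 8 -> '8H'
  i=8: run of 'C' x 11 -> '11C'
  i=19: run of 'A' x 1 -> '1A'

RLE = 8H11C1A


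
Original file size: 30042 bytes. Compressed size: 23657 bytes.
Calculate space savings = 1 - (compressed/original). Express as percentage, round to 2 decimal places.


ratio = compressed/original = 23657/30042 = 0.787464
savings = 1 - ratio = 1 - 0.787464 = 0.212536
as a percentage: 0.212536 * 100 = 21.25%

Space savings = 1 - 23657/30042 = 21.25%


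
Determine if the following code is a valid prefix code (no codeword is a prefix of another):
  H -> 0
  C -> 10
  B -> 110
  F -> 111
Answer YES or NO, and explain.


Checking each pair (does one codeword prefix another?):
  H='0' vs C='10': no prefix
  H='0' vs B='110': no prefix
  H='0' vs F='111': no prefix
  C='10' vs H='0': no prefix
  C='10' vs B='110': no prefix
  C='10' vs F='111': no prefix
  B='110' vs H='0': no prefix
  B='110' vs C='10': no prefix
  B='110' vs F='111': no prefix
  F='111' vs H='0': no prefix
  F='111' vs C='10': no prefix
  F='111' vs B='110': no prefix
No violation found over all pairs.

YES -- this is a valid prefix code. No codeword is a prefix of any other codeword.


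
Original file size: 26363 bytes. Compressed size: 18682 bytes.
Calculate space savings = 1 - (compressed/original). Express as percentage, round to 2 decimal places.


ratio = compressed/original = 18682/26363 = 0.708645
savings = 1 - ratio = 1 - 0.708645 = 0.291355
as a percentage: 0.291355 * 100 = 29.14%

Space savings = 1 - 18682/26363 = 29.14%


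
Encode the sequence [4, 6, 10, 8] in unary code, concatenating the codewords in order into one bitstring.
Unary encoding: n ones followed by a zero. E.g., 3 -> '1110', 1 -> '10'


Encode each number as n ones followed by a terminating 0:
  4 -> 11110 (5 bits)
  6 -> 1111110 (7 bits)
  10 -> 11111111110 (11 bits)
  8 -> 111111110 (9 bits)
Total length = 5 + 7 + 11 + 9 = 32 bits.

Unary([4, 6, 10, 8]) = 11110111111011111111110111111110 (32 bits)


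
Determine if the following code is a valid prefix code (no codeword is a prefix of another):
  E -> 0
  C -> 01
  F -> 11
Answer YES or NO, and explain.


Checking each pair (does one codeword prefix another?):
  E='0' vs C='01': prefix -- VIOLATION

NO -- this is NOT a valid prefix code. E (0) is a prefix of C (01).


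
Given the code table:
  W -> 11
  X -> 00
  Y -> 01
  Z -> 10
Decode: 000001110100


Decoding:
00 -> X
00 -> X
01 -> Y
11 -> W
01 -> Y
00 -> X


Result: XXYWYX


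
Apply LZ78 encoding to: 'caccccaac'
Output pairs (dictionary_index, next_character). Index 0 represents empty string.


LZ78 encoding steps:
Dictionary: {0: ''}
Step 1: w='' (idx 0), next='c' -> output (0, 'c'), add 'c' as idx 1
Step 2: w='' (idx 0), next='a' -> output (0, 'a'), add 'a' as idx 2
Step 3: w='c' (idx 1), next='c' -> output (1, 'c'), add 'cc' as idx 3
Step 4: w='cc' (idx 3), next='a' -> output (3, 'a'), add 'cca' as idx 4
Step 5: w='a' (idx 2), next='c' -> output (2, 'c'), add 'ac' as idx 5


Encoded: [(0, 'c'), (0, 'a'), (1, 'c'), (3, 'a'), (2, 'c')]


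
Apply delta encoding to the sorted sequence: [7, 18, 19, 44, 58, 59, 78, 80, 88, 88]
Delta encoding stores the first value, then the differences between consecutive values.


First value: 7
Deltas:
  18 - 7 = 11
  19 - 18 = 1
  44 - 19 = 25
  58 - 44 = 14
  59 - 58 = 1
  78 - 59 = 19
  80 - 78 = 2
  88 - 80 = 8
  88 - 88 = 0


Delta encoded: [7, 11, 1, 25, 14, 1, 19, 2, 8, 0]


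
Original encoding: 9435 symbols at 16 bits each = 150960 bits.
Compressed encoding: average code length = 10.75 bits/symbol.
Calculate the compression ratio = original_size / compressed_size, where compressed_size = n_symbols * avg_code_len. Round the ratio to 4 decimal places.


original_size = n_symbols * orig_bits = 9435 * 16 = 150960 bits
compressed_size = n_symbols * avg_code_len = 9435 * 10.75 = 101426.25 bits
ratio = original_size / compressed_size = 150960 / 101426.25 = 1.4884

Compression ratio = 1.4884


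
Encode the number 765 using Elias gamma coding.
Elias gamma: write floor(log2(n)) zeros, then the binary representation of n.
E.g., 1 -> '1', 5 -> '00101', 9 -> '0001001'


num_bits = floor(log2(765)) + 1 = 10
leading_zeros = num_bits - 1 = 9
binary(765) = 1011111101

Elias gamma(765) = '000000000' + '1011111101' = 0000000001011111101 (19 bits)


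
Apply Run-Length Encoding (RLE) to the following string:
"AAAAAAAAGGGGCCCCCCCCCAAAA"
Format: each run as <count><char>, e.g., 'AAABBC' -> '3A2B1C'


Scanning runs left to right:
  i=0: run of 'A' x 8 -> '8A'
  i=8: run of 'G' x 4 -> '4G'
  i=12: run of 'C' x 9 -> '9C'
  i=21: run of 'A' x 4 -> '4A'

RLE = 8A4G9C4A


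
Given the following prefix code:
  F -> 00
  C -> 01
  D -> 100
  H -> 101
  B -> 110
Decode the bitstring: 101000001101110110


Decoding step by step:
Bits 101 -> H
Bits 00 -> F
Bits 00 -> F
Bits 01 -> C
Bits 101 -> H
Bits 110 -> B
Bits 110 -> B


Decoded message: HFFCHBB


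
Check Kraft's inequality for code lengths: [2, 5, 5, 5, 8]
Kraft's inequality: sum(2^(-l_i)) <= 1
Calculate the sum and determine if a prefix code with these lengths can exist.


Sum = 2^(-2) + 2^(-5) + 2^(-5) + 2^(-5) + 2^(-8)
    = 0.25 + 0.03125 + 0.03125 + 0.03125 + 0.00390625
    = 89/256 = 0.34765625
Since 0.34765625 <= 1, Kraft's inequality IS satisfied.
A prefix code with these lengths CAN exist.

Kraft sum = 0.34765625. Satisfied.


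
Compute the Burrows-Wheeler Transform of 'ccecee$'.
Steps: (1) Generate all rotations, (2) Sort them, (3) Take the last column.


Rotations (sorted):
  0: $ccecee -> last char: e
  1: ccecee$ -> last char: $
  2: cecee$c -> last char: c
  3: cee$cce -> last char: e
  4: e$ccece -> last char: e
  5: ecee$cc -> last char: c
  6: ee$ccec -> last char: c


BWT = e$ceecc


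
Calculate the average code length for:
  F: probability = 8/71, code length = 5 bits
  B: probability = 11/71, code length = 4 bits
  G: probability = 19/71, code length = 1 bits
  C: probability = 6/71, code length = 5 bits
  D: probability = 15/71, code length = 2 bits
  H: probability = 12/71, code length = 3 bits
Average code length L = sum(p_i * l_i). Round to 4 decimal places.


Weighted contributions p_i * l_i:
  F: (8/71) * 5 = 40/71
  B: (11/71) * 4 = 44/71
  G: (19/71) * 1 = 19/71
  C: (6/71) * 5 = 30/71
  D: (15/71) * 2 = 30/71
  H: (12/71) * 3 = 36/71
Sum = (40 + 44 + 19 + 30 + 30 + 36)/71 = 199/71

L = 199/71 = 2.8028 bits/symbol


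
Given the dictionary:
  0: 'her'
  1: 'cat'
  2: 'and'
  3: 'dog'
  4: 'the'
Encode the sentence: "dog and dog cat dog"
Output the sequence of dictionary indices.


Look up each word in the dictionary:
  'dog' -> 3
  'and' -> 2
  'dog' -> 3
  'cat' -> 1
  'dog' -> 3

Encoded: [3, 2, 3, 1, 3]


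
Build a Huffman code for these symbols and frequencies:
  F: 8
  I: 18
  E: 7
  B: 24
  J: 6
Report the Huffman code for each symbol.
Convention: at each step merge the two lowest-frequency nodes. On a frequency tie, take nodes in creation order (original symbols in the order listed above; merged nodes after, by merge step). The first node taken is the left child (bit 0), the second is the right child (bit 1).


Huffman tree construction:
Step 1: Merge J(6) + E(7) = 13
Step 2: Merge F(8) + (J+E)(13) = 21
Step 3: Merge I(18) + (F+(J+E))(21) = 39
Step 4: Merge B(24) + (I+(F+(J+E)))(39) = 63
Read each symbol's code off the tree from the root (left child = 0, right child = 1).

Codes:
  F: 110 (length 3)
  I: 10 (length 2)
  E: 1111 (length 4)
  B: 0 (length 1)
  J: 1110 (length 4)
Average code length: 136/63 = 2.1587 bits/symbol


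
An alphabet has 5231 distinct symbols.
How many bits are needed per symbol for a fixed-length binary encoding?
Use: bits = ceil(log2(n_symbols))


log2(5231) = 12.3529
Bracket: 2^12 = 4096 < 5231 <= 2^13 = 8192
So ceil(log2(5231)) = 13

bits = ceil(log2(5231)) = ceil(12.3529) = 13 bits


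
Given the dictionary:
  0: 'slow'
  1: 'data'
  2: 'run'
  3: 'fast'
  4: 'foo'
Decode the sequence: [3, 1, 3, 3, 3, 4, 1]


Look up each index in the dictionary:
  3 -> 'fast'
  1 -> 'data'
  3 -> 'fast'
  3 -> 'fast'
  3 -> 'fast'
  4 -> 'foo'
  1 -> 'data'

Decoded: "fast data fast fast fast foo data"


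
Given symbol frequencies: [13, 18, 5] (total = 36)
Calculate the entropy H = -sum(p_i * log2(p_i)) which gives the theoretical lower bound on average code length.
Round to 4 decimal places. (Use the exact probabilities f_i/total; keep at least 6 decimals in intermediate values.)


Per-symbol terms -p_i * log2(p_i) with p_i = f_i/36:
  p = 13/36 = 0.361111: log2(p) = -1.469485, -p*log2(p) = 0.530647
  p = 18/36 = 0.500000: log2(p) = -1.000000, -p*log2(p) = 0.500000
  p = 5/36 = 0.138889: log2(p) = -2.847997, -p*log2(p) = 0.395555
H = 0.530647 + 0.500000 + 0.395555 = 1.426202

H = 1.4262 bits/symbol


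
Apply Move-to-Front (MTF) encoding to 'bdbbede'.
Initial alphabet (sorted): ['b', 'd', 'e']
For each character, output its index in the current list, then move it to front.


MTF encoding:
'b': index 0 in ['b', 'd', 'e'] -> ['b', 'd', 'e']
'd': index 1 in ['b', 'd', 'e'] -> ['d', 'b', 'e']
'b': index 1 in ['d', 'b', 'e'] -> ['b', 'd', 'e']
'b': index 0 in ['b', 'd', 'e'] -> ['b', 'd', 'e']
'e': index 2 in ['b', 'd', 'e'] -> ['e', 'b', 'd']
'd': index 2 in ['e', 'b', 'd'] -> ['d', 'e', 'b']
'e': index 1 in ['d', 'e', 'b'] -> ['e', 'd', 'b']


Output: [0, 1, 1, 0, 2, 2, 1]


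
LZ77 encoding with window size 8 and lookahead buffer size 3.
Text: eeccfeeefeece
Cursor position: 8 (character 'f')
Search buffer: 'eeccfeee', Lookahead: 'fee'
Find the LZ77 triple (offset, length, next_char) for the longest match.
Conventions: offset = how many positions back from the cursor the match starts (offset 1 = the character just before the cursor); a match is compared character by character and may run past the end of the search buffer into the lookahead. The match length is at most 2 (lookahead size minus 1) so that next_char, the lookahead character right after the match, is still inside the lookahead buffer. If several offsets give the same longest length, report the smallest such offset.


Try each offset into the search buffer:
  offset=1 (pos 7, char 'e'): match length 0
  offset=2 (pos 6, char 'e'): match length 0
  offset=3 (pos 5, char 'e'): match length 0
  offset=4 (pos 4, char 'f'): match length 2
  offset=5 (pos 3, char 'c'): match length 0
  offset=6 (pos 2, char 'c'): match length 0
  offset=7 (pos 1, char 'e'): match length 0
  offset=8 (pos 0, char 'e'): match length 0
Longest match has length 2 at offset 4.
next_char = character at position 8 + 2 = 10 -> 'e'

Best match: offset=4, length=2 (matching 'fe' starting at position 4)
LZ77 triple: (4, 2, 'e')


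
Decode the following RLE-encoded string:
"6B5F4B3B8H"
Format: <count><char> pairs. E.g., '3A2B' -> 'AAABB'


Expanding each <count><char> pair:
  6B -> 'BBBBBB'
  5F -> 'FFFFF'
  4B -> 'BBBB'
  3B -> 'BBB'
  8H -> 'HHHHHHHH'

Decoded = BBBBBBFFFFFBBBBBBBHHHHHHHH


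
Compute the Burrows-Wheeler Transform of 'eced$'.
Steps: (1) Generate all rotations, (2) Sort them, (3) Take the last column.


Rotations (sorted):
  0: $eced -> last char: d
  1: ced$e -> last char: e
  2: d$ece -> last char: e
  3: eced$ -> last char: $
  4: ed$ec -> last char: c


BWT = dee$c


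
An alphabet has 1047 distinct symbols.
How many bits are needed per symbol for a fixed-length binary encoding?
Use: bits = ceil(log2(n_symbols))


log2(1047) = 10.032
Bracket: 2^10 = 1024 < 1047 <= 2^11 = 2048
So ceil(log2(1047)) = 11

bits = ceil(log2(1047)) = ceil(10.032) = 11 bits


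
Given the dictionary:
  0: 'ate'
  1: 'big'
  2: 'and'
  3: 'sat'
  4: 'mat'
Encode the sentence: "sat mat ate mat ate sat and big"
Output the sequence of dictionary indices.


Look up each word in the dictionary:
  'sat' -> 3
  'mat' -> 4
  'ate' -> 0
  'mat' -> 4
  'ate' -> 0
  'sat' -> 3
  'and' -> 2
  'big' -> 1

Encoded: [3, 4, 0, 4, 0, 3, 2, 1]


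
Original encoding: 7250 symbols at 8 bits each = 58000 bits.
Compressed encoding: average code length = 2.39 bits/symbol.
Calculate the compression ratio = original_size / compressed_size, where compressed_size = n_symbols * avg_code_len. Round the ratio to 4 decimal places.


original_size = n_symbols * orig_bits = 7250 * 8 = 58000 bits
compressed_size = n_symbols * avg_code_len = 7250 * 2.39 = 17327.5 bits
ratio = original_size / compressed_size = 58000 / 17327.5 = 3.3473

Compression ratio = 3.3473


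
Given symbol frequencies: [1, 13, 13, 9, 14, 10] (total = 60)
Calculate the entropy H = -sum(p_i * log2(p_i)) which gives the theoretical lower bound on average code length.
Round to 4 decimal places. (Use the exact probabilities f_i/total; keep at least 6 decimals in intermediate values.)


Per-symbol terms -p_i * log2(p_i) with p_i = f_i/60:
  p = 1/60 = 0.016667: log2(p) = -5.906891, -p*log2(p) = 0.098448
  p = 13/60 = 0.216667: log2(p) = -2.206451, -p*log2(p) = 0.478064
  p = 13/60 = 0.216667: log2(p) = -2.206451, -p*log2(p) = 0.478064
  p = 9/60 = 0.150000: log2(p) = -2.736966, -p*log2(p) = 0.410545
  p = 14/60 = 0.233333: log2(p) = -2.099536, -p*log2(p) = 0.489892
  p = 10/60 = 0.166667: log2(p) = -2.584963, -p*log2(p) = 0.430827
H = 0.098448 + 0.478064 + 0.478064 + 0.410545 + 0.489892 + 0.430827 = 2.385840

H = 2.3858 bits/symbol


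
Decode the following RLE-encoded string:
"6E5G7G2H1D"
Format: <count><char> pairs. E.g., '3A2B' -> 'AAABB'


Expanding each <count><char> pair:
  6E -> 'EEEEEE'
  5G -> 'GGGGG'
  7G -> 'GGGGGGG'
  2H -> 'HH'
  1D -> 'D'

Decoded = EEEEEEGGGGGGGGGGGGHHD


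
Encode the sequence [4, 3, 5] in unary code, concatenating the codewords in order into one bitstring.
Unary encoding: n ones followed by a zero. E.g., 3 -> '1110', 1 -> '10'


Encode each number as n ones followed by a terminating 0:
  4 -> 11110 (5 bits)
  3 -> 1110 (4 bits)
  5 -> 111110 (6 bits)
Total length = 5 + 4 + 6 = 15 bits.

Unary([4, 3, 5]) = 111101110111110 (15 bits)


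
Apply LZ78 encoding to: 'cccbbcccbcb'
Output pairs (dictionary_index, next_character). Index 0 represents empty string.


LZ78 encoding steps:
Dictionary: {0: ''}
Step 1: w='' (idx 0), next='c' -> output (0, 'c'), add 'c' as idx 1
Step 2: w='c' (idx 1), next='c' -> output (1, 'c'), add 'cc' as idx 2
Step 3: w='' (idx 0), next='b' -> output (0, 'b'), add 'b' as idx 3
Step 4: w='b' (idx 3), next='c' -> output (3, 'c'), add 'bc' as idx 4
Step 5: w='cc' (idx 2), next='b' -> output (2, 'b'), add 'ccb' as idx 5
Step 6: w='c' (idx 1), next='b' -> output (1, 'b'), add 'cb' as idx 6


Encoded: [(0, 'c'), (1, 'c'), (0, 'b'), (3, 'c'), (2, 'b'), (1, 'b')]


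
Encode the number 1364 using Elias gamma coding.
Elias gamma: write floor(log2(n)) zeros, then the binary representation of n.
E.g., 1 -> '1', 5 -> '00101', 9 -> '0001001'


num_bits = floor(log2(1364)) + 1 = 11
leading_zeros = num_bits - 1 = 10
binary(1364) = 10101010100

Elias gamma(1364) = '0000000000' + '10101010100' = 000000000010101010100 (21 bits)


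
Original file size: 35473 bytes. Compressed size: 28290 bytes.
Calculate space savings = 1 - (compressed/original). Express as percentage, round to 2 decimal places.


ratio = compressed/original = 28290/35473 = 0.797508
savings = 1 - ratio = 1 - 0.797508 = 0.202492
as a percentage: 0.202492 * 100 = 20.25%

Space savings = 1 - 28290/35473 = 20.25%


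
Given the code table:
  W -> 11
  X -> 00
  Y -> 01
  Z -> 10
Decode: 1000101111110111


Decoding:
10 -> Z
00 -> X
10 -> Z
11 -> W
11 -> W
11 -> W
01 -> Y
11 -> W


Result: ZXZWWWYW


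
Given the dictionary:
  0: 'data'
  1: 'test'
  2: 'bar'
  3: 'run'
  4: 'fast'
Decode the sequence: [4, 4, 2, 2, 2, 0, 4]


Look up each index in the dictionary:
  4 -> 'fast'
  4 -> 'fast'
  2 -> 'bar'
  2 -> 'bar'
  2 -> 'bar'
  0 -> 'data'
  4 -> 'fast'

Decoded: "fast fast bar bar bar data fast"


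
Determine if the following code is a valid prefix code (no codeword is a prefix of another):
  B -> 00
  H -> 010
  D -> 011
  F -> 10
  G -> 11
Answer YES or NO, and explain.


Checking each pair (does one codeword prefix another?):
  B='00' vs H='010': no prefix
  B='00' vs D='011': no prefix
  B='00' vs F='10': no prefix
  B='00' vs G='11': no prefix
  H='010' vs B='00': no prefix
  H='010' vs D='011': no prefix
  H='010' vs F='10': no prefix
  H='010' vs G='11': no prefix
  D='011' vs B='00': no prefix
  D='011' vs H='010': no prefix
  D='011' vs F='10': no prefix
  D='011' vs G='11': no prefix
  F='10' vs B='00': no prefix
  F='10' vs H='010': no prefix
  F='10' vs D='011': no prefix
  F='10' vs G='11': no prefix
  G='11' vs B='00': no prefix
  G='11' vs H='010': no prefix
  G='11' vs D='011': no prefix
  G='11' vs F='10': no prefix
No violation found over all pairs.

YES -- this is a valid prefix code. No codeword is a prefix of any other codeword.


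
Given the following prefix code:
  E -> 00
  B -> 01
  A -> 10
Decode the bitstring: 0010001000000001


Decoding step by step:
Bits 00 -> E
Bits 10 -> A
Bits 00 -> E
Bits 10 -> A
Bits 00 -> E
Bits 00 -> E
Bits 00 -> E
Bits 01 -> B


Decoded message: EAEAEEEB


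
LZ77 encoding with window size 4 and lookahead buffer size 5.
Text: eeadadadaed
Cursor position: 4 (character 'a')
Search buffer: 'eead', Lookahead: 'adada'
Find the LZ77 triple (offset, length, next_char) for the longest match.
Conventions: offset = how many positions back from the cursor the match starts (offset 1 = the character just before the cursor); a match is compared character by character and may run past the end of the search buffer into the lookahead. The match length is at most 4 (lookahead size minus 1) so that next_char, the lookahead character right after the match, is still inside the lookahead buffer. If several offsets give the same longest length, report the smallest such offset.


Try each offset into the search buffer:
  offset=1 (pos 3, char 'd'): match length 0
  offset=2 (pos 2, char 'a'): match length 4
  offset=3 (pos 1, char 'e'): match length 0
  offset=4 (pos 0, char 'e'): match length 0
Longest match has length 4 at offset 2.
next_char = character at position 4 + 4 = 8 -> 'a'

Best match: offset=2, length=4 (matching 'adad' starting at position 2)
LZ77 triple: (2, 4, 'a')


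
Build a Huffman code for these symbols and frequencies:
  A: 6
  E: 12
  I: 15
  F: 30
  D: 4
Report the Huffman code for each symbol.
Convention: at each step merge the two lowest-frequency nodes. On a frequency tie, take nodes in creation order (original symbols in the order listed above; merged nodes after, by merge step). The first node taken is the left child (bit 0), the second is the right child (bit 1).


Huffman tree construction:
Step 1: Merge D(4) + A(6) = 10
Step 2: Merge (D+A)(10) + E(12) = 22
Step 3: Merge I(15) + ((D+A)+E)(22) = 37
Step 4: Merge F(30) + (I+((D+A)+E))(37) = 67
Read each symbol's code off the tree from the root (left child = 0, right child = 1).

Codes:
  A: 1101 (length 4)
  E: 111 (length 3)
  I: 10 (length 2)
  F: 0 (length 1)
  D: 1100 (length 4)
Average code length: 136/67 = 2.0299 bits/symbol


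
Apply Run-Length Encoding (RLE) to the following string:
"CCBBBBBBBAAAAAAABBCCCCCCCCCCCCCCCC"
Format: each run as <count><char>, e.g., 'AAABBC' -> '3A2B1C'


Scanning runs left to right:
  i=0: run of 'C' x 2 -> '2C'
  i=2: run of 'B' x 7 -> '7B'
  i=9: run of 'A' x 7 -> '7A'
  i=16: run of 'B' x 2 -> '2B'
  i=18: run of 'C' x 16 -> '16C'

RLE = 2C7B7A2B16C


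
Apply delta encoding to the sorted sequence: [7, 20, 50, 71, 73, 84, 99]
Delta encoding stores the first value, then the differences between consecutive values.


First value: 7
Deltas:
  20 - 7 = 13
  50 - 20 = 30
  71 - 50 = 21
  73 - 71 = 2
  84 - 73 = 11
  99 - 84 = 15


Delta encoded: [7, 13, 30, 21, 2, 11, 15]


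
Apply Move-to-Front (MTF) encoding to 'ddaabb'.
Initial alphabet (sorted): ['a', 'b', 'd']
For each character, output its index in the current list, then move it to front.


MTF encoding:
'd': index 2 in ['a', 'b', 'd'] -> ['d', 'a', 'b']
'd': index 0 in ['d', 'a', 'b'] -> ['d', 'a', 'b']
'a': index 1 in ['d', 'a', 'b'] -> ['a', 'd', 'b']
'a': index 0 in ['a', 'd', 'b'] -> ['a', 'd', 'b']
'b': index 2 in ['a', 'd', 'b'] -> ['b', 'a', 'd']
'b': index 0 in ['b', 'a', 'd'] -> ['b', 'a', 'd']


Output: [2, 0, 1, 0, 2, 0]


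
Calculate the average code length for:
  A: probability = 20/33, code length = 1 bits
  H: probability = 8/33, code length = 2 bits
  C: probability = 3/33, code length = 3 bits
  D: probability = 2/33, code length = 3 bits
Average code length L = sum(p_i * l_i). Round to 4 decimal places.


Weighted contributions p_i * l_i:
  A: (20/33) * 1 = 20/33
  H: (8/33) * 2 = 16/33
  C: (3/33) * 3 = 9/33
  D: (2/33) * 3 = 6/33
Sum = (20 + 16 + 9 + 6)/33 = 51/33

L = 51/33 = 1.5455 bits/symbol


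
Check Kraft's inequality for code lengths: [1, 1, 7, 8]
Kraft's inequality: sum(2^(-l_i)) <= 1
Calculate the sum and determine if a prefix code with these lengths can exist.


Sum = 2^(-1) + 2^(-1) + 2^(-7) + 2^(-8)
    = 0.5 + 0.5 + 0.0078125 + 0.00390625
    = 259/256 = 1.01171875
Since 1.01171875 > 1, Kraft's inequality is NOT satisfied.
A prefix code with these lengths CANNOT exist.

Kraft sum = 1.01171875. Not satisfied.


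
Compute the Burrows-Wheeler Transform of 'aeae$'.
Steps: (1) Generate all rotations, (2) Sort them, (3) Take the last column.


Rotations (sorted):
  0: $aeae -> last char: e
  1: ae$ae -> last char: e
  2: aeae$ -> last char: $
  3: e$aea -> last char: a
  4: eae$a -> last char: a


BWT = ee$aa


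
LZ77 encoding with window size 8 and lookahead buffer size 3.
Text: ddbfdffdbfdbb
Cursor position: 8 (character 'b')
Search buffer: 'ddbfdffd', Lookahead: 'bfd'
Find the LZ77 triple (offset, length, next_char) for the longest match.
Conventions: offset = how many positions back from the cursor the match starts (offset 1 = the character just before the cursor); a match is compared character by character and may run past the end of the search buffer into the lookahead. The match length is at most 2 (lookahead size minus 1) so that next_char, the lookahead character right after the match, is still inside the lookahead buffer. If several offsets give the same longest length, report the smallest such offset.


Try each offset into the search buffer:
  offset=1 (pos 7, char 'd'): match length 0
  offset=2 (pos 6, char 'f'): match length 0
  offset=3 (pos 5, char 'f'): match length 0
  offset=4 (pos 4, char 'd'): match length 0
  offset=5 (pos 3, char 'f'): match length 0
  offset=6 (pos 2, char 'b'): match length 2
  offset=7 (pos 1, char 'd'): match length 0
  offset=8 (pos 0, char 'd'): match length 0
Longest match has length 2 at offset 6.
next_char = character at position 8 + 2 = 10 -> 'd'

Best match: offset=6, length=2 (matching 'bf' starting at position 2)
LZ77 triple: (6, 2, 'd')


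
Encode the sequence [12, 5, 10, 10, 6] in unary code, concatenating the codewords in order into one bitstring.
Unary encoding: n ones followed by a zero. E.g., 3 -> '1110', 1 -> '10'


Encode each number as n ones followed by a terminating 0:
  12 -> 1111111111110 (13 bits)
  5 -> 111110 (6 bits)
  10 -> 11111111110 (11 bits)
  10 -> 11111111110 (11 bits)
  6 -> 1111110 (7 bits)
Total length = 13 + 6 + 11 + 11 + 7 = 48 bits.

Unary([12, 5, 10, 10, 6]) = 111111111111011111011111111110111111111101111110 (48 bits)


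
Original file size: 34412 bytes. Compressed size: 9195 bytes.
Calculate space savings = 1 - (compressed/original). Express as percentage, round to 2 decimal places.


ratio = compressed/original = 9195/34412 = 0.267203
savings = 1 - ratio = 1 - 0.267203 = 0.732797
as a percentage: 0.732797 * 100 = 73.28%

Space savings = 1 - 9195/34412 = 73.28%


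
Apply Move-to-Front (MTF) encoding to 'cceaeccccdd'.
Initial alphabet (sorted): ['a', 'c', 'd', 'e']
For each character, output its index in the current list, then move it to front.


MTF encoding:
'c': index 1 in ['a', 'c', 'd', 'e'] -> ['c', 'a', 'd', 'e']
'c': index 0 in ['c', 'a', 'd', 'e'] -> ['c', 'a', 'd', 'e']
'e': index 3 in ['c', 'a', 'd', 'e'] -> ['e', 'c', 'a', 'd']
'a': index 2 in ['e', 'c', 'a', 'd'] -> ['a', 'e', 'c', 'd']
'e': index 1 in ['a', 'e', 'c', 'd'] -> ['e', 'a', 'c', 'd']
'c': index 2 in ['e', 'a', 'c', 'd'] -> ['c', 'e', 'a', 'd']
'c': index 0 in ['c', 'e', 'a', 'd'] -> ['c', 'e', 'a', 'd']
'c': index 0 in ['c', 'e', 'a', 'd'] -> ['c', 'e', 'a', 'd']
'c': index 0 in ['c', 'e', 'a', 'd'] -> ['c', 'e', 'a', 'd']
'd': index 3 in ['c', 'e', 'a', 'd'] -> ['d', 'c', 'e', 'a']
'd': index 0 in ['d', 'c', 'e', 'a'] -> ['d', 'c', 'e', 'a']


Output: [1, 0, 3, 2, 1, 2, 0, 0, 0, 3, 0]


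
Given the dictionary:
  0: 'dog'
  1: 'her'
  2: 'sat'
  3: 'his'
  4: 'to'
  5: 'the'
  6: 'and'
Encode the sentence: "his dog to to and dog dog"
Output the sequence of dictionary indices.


Look up each word in the dictionary:
  'his' -> 3
  'dog' -> 0
  'to' -> 4
  'to' -> 4
  'and' -> 6
  'dog' -> 0
  'dog' -> 0

Encoded: [3, 0, 4, 4, 6, 0, 0]


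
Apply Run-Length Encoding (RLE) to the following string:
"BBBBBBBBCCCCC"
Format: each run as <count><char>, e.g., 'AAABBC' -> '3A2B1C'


Scanning runs left to right:
  i=0: run of 'B' x 8 -> '8B'
  i=8: run of 'C' x 5 -> '5C'

RLE = 8B5C


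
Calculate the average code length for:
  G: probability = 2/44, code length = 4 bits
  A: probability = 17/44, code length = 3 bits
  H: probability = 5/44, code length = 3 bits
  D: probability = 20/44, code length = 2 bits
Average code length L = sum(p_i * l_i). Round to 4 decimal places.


Weighted contributions p_i * l_i:
  G: (2/44) * 4 = 8/44
  A: (17/44) * 3 = 51/44
  H: (5/44) * 3 = 15/44
  D: (20/44) * 2 = 40/44
Sum = (8 + 51 + 15 + 40)/44 = 114/44

L = 114/44 = 2.5909 bits/symbol


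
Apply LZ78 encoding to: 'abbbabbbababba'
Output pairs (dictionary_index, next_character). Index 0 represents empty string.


LZ78 encoding steps:
Dictionary: {0: ''}
Step 1: w='' (idx 0), next='a' -> output (0, 'a'), add 'a' as idx 1
Step 2: w='' (idx 0), next='b' -> output (0, 'b'), add 'b' as idx 2
Step 3: w='b' (idx 2), next='b' -> output (2, 'b'), add 'bb' as idx 3
Step 4: w='a' (idx 1), next='b' -> output (1, 'b'), add 'ab' as idx 4
Step 5: w='bb' (idx 3), next='a' -> output (3, 'a'), add 'bba' as idx 5
Step 6: w='b' (idx 2), next='a' -> output (2, 'a'), add 'ba' as idx 6
Step 7: w='bba' (idx 5), end of input -> output (5, '')


Encoded: [(0, 'a'), (0, 'b'), (2, 'b'), (1, 'b'), (3, 'a'), (2, 'a'), (5, '')]


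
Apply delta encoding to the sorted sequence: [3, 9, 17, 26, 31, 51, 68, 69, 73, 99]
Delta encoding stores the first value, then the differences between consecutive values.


First value: 3
Deltas:
  9 - 3 = 6
  17 - 9 = 8
  26 - 17 = 9
  31 - 26 = 5
  51 - 31 = 20
  68 - 51 = 17
  69 - 68 = 1
  73 - 69 = 4
  99 - 73 = 26


Delta encoded: [3, 6, 8, 9, 5, 20, 17, 1, 4, 26]


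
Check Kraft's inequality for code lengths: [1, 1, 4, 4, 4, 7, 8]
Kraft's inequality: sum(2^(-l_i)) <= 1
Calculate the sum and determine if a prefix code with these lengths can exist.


Sum = 2^(-1) + 2^(-1) + 2^(-4) + 2^(-4) + 2^(-4) + 2^(-7) + 2^(-8)
    = 0.5 + 0.5 + 0.0625 + 0.0625 + 0.0625 + 0.0078125 + 0.00390625
    = 307/256 = 1.19921875
Since 1.19921875 > 1, Kraft's inequality is NOT satisfied.
A prefix code with these lengths CANNOT exist.

Kraft sum = 1.19921875. Not satisfied.


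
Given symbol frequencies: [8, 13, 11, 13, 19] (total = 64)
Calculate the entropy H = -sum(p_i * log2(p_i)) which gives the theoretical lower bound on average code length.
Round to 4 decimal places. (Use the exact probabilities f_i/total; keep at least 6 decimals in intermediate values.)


Per-symbol terms -p_i * log2(p_i) with p_i = f_i/64:
  p = 8/64 = 0.125000: log2(p) = -3.000000, -p*log2(p) = 0.375000
  p = 13/64 = 0.203125: log2(p) = -2.299560, -p*log2(p) = 0.467098
  p = 11/64 = 0.171875: log2(p) = -2.540568, -p*log2(p) = 0.436660
  p = 13/64 = 0.203125: log2(p) = -2.299560, -p*log2(p) = 0.467098
  p = 19/64 = 0.296875: log2(p) = -1.752072, -p*log2(p) = 0.520147
H = 0.375000 + 0.467098 + 0.436660 + 0.467098 + 0.520147 = 2.266003

H = 2.266 bits/symbol


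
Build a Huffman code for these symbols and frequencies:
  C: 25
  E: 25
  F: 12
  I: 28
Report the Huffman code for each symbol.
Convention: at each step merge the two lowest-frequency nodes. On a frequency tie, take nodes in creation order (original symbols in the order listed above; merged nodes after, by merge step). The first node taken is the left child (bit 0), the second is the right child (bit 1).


Huffman tree construction:
Step 1: Merge F(12) + C(25) = 37
Step 2: Merge E(25) + I(28) = 53
Step 3: Merge (F+C)(37) + (E+I)(53) = 90
Read each symbol's code off the tree from the root (left child = 0, right child = 1).

Codes:
  C: 01 (length 2)
  E: 10 (length 2)
  F: 00 (length 2)
  I: 11 (length 2)
Average code length: 180/90 = 2.0000 bits/symbol


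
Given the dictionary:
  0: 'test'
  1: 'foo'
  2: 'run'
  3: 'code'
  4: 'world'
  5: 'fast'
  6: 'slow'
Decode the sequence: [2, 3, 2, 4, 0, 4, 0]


Look up each index in the dictionary:
  2 -> 'run'
  3 -> 'code'
  2 -> 'run'
  4 -> 'world'
  0 -> 'test'
  4 -> 'world'
  0 -> 'test'

Decoded: "run code run world test world test"


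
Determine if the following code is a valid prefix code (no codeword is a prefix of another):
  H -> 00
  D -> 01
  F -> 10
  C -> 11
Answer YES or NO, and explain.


Checking each pair (does one codeword prefix another?):
  H='00' vs D='01': no prefix
  H='00' vs F='10': no prefix
  H='00' vs C='11': no prefix
  D='01' vs H='00': no prefix
  D='01' vs F='10': no prefix
  D='01' vs C='11': no prefix
  F='10' vs H='00': no prefix
  F='10' vs D='01': no prefix
  F='10' vs C='11': no prefix
  C='11' vs H='00': no prefix
  C='11' vs D='01': no prefix
  C='11' vs F='10': no prefix
No violation found over all pairs.

YES -- this is a valid prefix code. No codeword is a prefix of any other codeword.


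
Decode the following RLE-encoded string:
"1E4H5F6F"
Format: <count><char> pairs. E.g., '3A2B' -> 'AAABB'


Expanding each <count><char> pair:
  1E -> 'E'
  4H -> 'HHHH'
  5F -> 'FFFFF'
  6F -> 'FFFFFF'

Decoded = EHHHHFFFFFFFFFFF


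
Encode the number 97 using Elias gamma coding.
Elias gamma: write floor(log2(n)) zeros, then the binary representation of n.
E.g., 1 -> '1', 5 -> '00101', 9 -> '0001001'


num_bits = floor(log2(97)) + 1 = 7
leading_zeros = num_bits - 1 = 6
binary(97) = 1100001

Elias gamma(97) = '000000' + '1100001' = 0000001100001 (13 bits)


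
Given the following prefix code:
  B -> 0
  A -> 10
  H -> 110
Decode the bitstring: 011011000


Decoding step by step:
Bits 0 -> B
Bits 110 -> H
Bits 110 -> H
Bits 0 -> B
Bits 0 -> B


Decoded message: BHHBB


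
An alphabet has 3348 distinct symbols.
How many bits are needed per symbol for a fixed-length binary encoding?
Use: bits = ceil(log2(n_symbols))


log2(3348) = 11.7091
Bracket: 2^11 = 2048 < 3348 <= 2^12 = 4096
So ceil(log2(3348)) = 12

bits = ceil(log2(3348)) = ceil(11.7091) = 12 bits


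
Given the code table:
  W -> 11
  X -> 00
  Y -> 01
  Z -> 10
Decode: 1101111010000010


Decoding:
11 -> W
01 -> Y
11 -> W
10 -> Z
10 -> Z
00 -> X
00 -> X
10 -> Z


Result: WYWZZXXZ


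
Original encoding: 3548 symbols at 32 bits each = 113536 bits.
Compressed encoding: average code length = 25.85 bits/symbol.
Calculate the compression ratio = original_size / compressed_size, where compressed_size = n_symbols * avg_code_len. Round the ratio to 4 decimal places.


original_size = n_symbols * orig_bits = 3548 * 32 = 113536 bits
compressed_size = n_symbols * avg_code_len = 3548 * 25.85 = 91715.8 bits
ratio = original_size / compressed_size = 113536 / 91715.8 = 1.2379

Compression ratio = 1.2379


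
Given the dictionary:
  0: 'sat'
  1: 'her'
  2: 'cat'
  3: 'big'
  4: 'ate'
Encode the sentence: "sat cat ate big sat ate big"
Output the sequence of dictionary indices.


Look up each word in the dictionary:
  'sat' -> 0
  'cat' -> 2
  'ate' -> 4
  'big' -> 3
  'sat' -> 0
  'ate' -> 4
  'big' -> 3

Encoded: [0, 2, 4, 3, 0, 4, 3]


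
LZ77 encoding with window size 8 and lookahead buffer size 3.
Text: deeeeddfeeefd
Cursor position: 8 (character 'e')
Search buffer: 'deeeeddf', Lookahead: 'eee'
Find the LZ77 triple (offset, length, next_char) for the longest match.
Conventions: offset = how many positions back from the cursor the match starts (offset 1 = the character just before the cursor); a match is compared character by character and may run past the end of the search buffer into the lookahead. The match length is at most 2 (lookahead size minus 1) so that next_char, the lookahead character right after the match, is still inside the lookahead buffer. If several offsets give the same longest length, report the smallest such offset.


Try each offset into the search buffer:
  offset=1 (pos 7, char 'f'): match length 0
  offset=2 (pos 6, char 'd'): match length 0
  offset=3 (pos 5, char 'd'): match length 0
  offset=4 (pos 4, char 'e'): match length 1
  offset=5 (pos 3, char 'e'): match length 2
  offset=6 (pos 2, char 'e'): match length 2
  offset=7 (pos 1, char 'e'): match length 2
  offset=8 (pos 0, char 'd'): match length 0
Longest match has length 2, found at offsets 5, 6, 7; take the smallest, offset 5.
next_char = character at position 8 + 2 = 10 -> 'e'

Best match: offset=5, length=2 (matching 'ee' starting at position 3)
LZ77 triple: (5, 2, 'e')


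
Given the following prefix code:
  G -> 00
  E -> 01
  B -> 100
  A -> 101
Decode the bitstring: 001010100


Decoding step by step:
Bits 00 -> G
Bits 101 -> A
Bits 01 -> E
Bits 00 -> G


Decoded message: GAEG


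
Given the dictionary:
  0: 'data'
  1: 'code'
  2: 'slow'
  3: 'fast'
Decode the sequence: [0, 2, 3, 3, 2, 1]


Look up each index in the dictionary:
  0 -> 'data'
  2 -> 'slow'
  3 -> 'fast'
  3 -> 'fast'
  2 -> 'slow'
  1 -> 'code'

Decoded: "data slow fast fast slow code"


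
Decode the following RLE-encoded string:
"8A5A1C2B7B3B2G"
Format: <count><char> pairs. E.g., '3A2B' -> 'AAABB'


Expanding each <count><char> pair:
  8A -> 'AAAAAAAA'
  5A -> 'AAAAA'
  1C -> 'C'
  2B -> 'BB'
  7B -> 'BBBBBBB'
  3B -> 'BBB'
  2G -> 'GG'

Decoded = AAAAAAAAAAAAACBBBBBBBBBBBBGG


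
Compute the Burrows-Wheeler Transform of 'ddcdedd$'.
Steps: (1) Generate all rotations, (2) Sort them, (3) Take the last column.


Rotations (sorted):
  0: $ddcdedd -> last char: d
  1: cdedd$dd -> last char: d
  2: d$ddcded -> last char: d
  3: dcdedd$d -> last char: d
  4: dd$ddcde -> last char: e
  5: ddcdedd$ -> last char: $
  6: dedd$ddc -> last char: c
  7: edd$ddcd -> last char: d


BWT = dddde$cd


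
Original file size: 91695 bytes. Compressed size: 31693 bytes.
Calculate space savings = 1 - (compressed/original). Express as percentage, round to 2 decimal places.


ratio = compressed/original = 31693/91695 = 0.345635
savings = 1 - ratio = 1 - 0.345635 = 0.654365
as a percentage: 0.654365 * 100 = 65.44%

Space savings = 1 - 31693/91695 = 65.44%


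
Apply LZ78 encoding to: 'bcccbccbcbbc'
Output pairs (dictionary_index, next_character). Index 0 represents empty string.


LZ78 encoding steps:
Dictionary: {0: ''}
Step 1: w='' (idx 0), next='b' -> output (0, 'b'), add 'b' as idx 1
Step 2: w='' (idx 0), next='c' -> output (0, 'c'), add 'c' as idx 2
Step 3: w='c' (idx 2), next='c' -> output (2, 'c'), add 'cc' as idx 3
Step 4: w='b' (idx 1), next='c' -> output (1, 'c'), add 'bc' as idx 4
Step 5: w='c' (idx 2), next='b' -> output (2, 'b'), add 'cb' as idx 5
Step 6: w='cb' (idx 5), next='b' -> output (5, 'b'), add 'cbb' as idx 6
Step 7: w='c' (idx 2), end of input -> output (2, '')


Encoded: [(0, 'b'), (0, 'c'), (2, 'c'), (1, 'c'), (2, 'b'), (5, 'b'), (2, '')]


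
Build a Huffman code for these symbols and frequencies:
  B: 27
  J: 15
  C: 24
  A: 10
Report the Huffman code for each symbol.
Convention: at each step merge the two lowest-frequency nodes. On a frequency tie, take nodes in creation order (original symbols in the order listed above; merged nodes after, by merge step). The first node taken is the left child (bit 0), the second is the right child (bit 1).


Huffman tree construction:
Step 1: Merge A(10) + J(15) = 25
Step 2: Merge C(24) + (A+J)(25) = 49
Step 3: Merge B(27) + (C+(A+J))(49) = 76
Read each symbol's code off the tree from the root (left child = 0, right child = 1).

Codes:
  B: 0 (length 1)
  J: 111 (length 3)
  C: 10 (length 2)
  A: 110 (length 3)
Average code length: 150/76 = 1.9737 bits/symbol


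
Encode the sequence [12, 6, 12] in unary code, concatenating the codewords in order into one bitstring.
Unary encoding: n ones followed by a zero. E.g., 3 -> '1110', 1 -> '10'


Encode each number as n ones followed by a terminating 0:
  12 -> 1111111111110 (13 bits)
  6 -> 1111110 (7 bits)
  12 -> 1111111111110 (13 bits)
Total length = 13 + 7 + 13 = 33 bits.

Unary([12, 6, 12]) = 111111111111011111101111111111110 (33 bits)


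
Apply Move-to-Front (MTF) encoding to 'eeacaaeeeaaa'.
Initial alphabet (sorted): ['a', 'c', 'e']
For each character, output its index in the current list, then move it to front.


MTF encoding:
'e': index 2 in ['a', 'c', 'e'] -> ['e', 'a', 'c']
'e': index 0 in ['e', 'a', 'c'] -> ['e', 'a', 'c']
'a': index 1 in ['e', 'a', 'c'] -> ['a', 'e', 'c']
'c': index 2 in ['a', 'e', 'c'] -> ['c', 'a', 'e']
'a': index 1 in ['c', 'a', 'e'] -> ['a', 'c', 'e']
'a': index 0 in ['a', 'c', 'e'] -> ['a', 'c', 'e']
'e': index 2 in ['a', 'c', 'e'] -> ['e', 'a', 'c']
'e': index 0 in ['e', 'a', 'c'] -> ['e', 'a', 'c']
'e': index 0 in ['e', 'a', 'c'] -> ['e', 'a', 'c']
'a': index 1 in ['e', 'a', 'c'] -> ['a', 'e', 'c']
'a': index 0 in ['a', 'e', 'c'] -> ['a', 'e', 'c']
'a': index 0 in ['a', 'e', 'c'] -> ['a', 'e', 'c']


Output: [2, 0, 1, 2, 1, 0, 2, 0, 0, 1, 0, 0]


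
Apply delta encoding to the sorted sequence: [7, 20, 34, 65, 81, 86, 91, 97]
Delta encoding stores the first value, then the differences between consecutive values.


First value: 7
Deltas:
  20 - 7 = 13
  34 - 20 = 14
  65 - 34 = 31
  81 - 65 = 16
  86 - 81 = 5
  91 - 86 = 5
  97 - 91 = 6


Delta encoded: [7, 13, 14, 31, 16, 5, 5, 6]


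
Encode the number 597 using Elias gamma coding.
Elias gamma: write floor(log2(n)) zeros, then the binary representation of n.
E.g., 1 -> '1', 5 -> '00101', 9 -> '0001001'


num_bits = floor(log2(597)) + 1 = 10
leading_zeros = num_bits - 1 = 9
binary(597) = 1001010101

Elias gamma(597) = '000000000' + '1001010101' = 0000000001001010101 (19 bits)
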